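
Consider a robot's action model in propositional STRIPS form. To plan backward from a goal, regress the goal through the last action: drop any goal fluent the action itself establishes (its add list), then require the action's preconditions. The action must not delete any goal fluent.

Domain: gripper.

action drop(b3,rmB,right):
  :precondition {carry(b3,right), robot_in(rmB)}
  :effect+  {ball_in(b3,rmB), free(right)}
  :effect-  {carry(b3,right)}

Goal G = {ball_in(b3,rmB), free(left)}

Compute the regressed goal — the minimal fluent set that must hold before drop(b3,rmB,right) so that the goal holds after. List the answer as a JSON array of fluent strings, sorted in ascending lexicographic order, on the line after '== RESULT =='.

Regress:
  G ∩ del = {}  (empty — regression defined)
  G \ add = {ball_in(b3,rmB), free(left)} \ {ball_in(b3,rmB), free(right)} = {free(left)}
  ∪ pre   = {free(left)} ∪ {carry(b3,right), robot_in(rmB)}
          = {carry(b3,right), free(left), robot_in(rmB)}

== RESULT ==
["carry(b3,right)", "free(left)", "robot_in(rmB)"]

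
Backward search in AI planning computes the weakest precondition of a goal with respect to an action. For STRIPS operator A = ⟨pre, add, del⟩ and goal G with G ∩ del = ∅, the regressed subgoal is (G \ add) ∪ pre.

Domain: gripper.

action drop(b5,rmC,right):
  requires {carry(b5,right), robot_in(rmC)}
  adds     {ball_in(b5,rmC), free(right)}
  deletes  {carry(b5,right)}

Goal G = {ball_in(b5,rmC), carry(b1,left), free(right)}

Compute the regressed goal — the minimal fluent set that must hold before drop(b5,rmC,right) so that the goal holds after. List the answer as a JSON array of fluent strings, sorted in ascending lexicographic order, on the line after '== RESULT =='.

Regress:
  G ∩ del = {}  (empty — regression defined)
  G \ add = {ball_in(b5,rmC), carry(b1,left), free(right)} \ {ball_in(b5,rmC), free(right)} = {carry(b1,left)}
  ∪ pre   = {carry(b1,left)} ∪ {carry(b5,right), robot_in(rmC)}
          = {carry(b1,left), carry(b5,right), robot_in(rmC)}

== RESULT ==
["carry(b1,left)", "carry(b5,right)", "robot_in(rmC)"]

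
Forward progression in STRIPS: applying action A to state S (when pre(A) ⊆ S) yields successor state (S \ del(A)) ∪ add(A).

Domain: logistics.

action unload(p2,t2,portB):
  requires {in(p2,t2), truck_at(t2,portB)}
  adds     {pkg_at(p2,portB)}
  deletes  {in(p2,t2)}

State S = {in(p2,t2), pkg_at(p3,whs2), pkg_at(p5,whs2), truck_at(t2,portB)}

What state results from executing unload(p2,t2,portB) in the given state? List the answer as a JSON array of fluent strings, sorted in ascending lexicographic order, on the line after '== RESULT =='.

Compute (S \ del) ∪ add:
  pre ⊆ S: {in(p2,t2), truck_at(t2,portB)} ⊆ S  — applicable
  S \ del = {pkg_at(p3,whs2), pkg_at(p5,whs2), truck_at(t2,portB)}
  ∪ add   = {pkg_at(p2,portB), pkg_at(p3,whs2), pkg_at(p5,whs2), truck_at(t2,portB)}

== RESULT ==
["pkg_at(p2,portB)", "pkg_at(p3,whs2)", "pkg_at(p5,whs2)", "truck_at(t2,portB)"]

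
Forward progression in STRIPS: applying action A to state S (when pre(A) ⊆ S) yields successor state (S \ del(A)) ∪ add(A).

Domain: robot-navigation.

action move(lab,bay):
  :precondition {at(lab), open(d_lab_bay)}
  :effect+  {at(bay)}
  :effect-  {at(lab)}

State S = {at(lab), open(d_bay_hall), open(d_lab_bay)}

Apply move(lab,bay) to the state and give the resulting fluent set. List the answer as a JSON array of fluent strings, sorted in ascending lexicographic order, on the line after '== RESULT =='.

Progress:
  pre ⊆ S: {at(lab), open(d_lab_bay)} ⊆ S  — applicable
  S \ del = {open(d_bay_hall), open(d_lab_bay)}
  ∪ add   = {at(bay), open(d_bay_hall), open(d_lab_bay)}

== RESULT ==
["at(bay)", "open(d_bay_hall)", "open(d_lab_bay)"]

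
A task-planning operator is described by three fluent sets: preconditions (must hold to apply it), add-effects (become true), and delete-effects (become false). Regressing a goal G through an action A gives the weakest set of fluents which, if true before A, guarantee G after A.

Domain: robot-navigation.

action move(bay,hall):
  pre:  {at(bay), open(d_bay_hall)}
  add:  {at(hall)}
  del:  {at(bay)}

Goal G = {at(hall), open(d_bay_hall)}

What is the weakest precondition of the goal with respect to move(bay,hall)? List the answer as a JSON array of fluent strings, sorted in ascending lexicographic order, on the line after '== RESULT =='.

Compute (G \ add) ∪ pre:
  G ∩ del = {}  (empty — regression defined)
  G \ add = {at(hall), open(d_bay_hall)} \ {at(hall)} = {open(d_bay_hall)}
  ∪ pre   = {open(d_bay_hall)} ∪ {at(bay), open(d_bay_hall)}
          = {at(bay), open(d_bay_hall)}

== RESULT ==
["at(bay)", "open(d_bay_hall)"]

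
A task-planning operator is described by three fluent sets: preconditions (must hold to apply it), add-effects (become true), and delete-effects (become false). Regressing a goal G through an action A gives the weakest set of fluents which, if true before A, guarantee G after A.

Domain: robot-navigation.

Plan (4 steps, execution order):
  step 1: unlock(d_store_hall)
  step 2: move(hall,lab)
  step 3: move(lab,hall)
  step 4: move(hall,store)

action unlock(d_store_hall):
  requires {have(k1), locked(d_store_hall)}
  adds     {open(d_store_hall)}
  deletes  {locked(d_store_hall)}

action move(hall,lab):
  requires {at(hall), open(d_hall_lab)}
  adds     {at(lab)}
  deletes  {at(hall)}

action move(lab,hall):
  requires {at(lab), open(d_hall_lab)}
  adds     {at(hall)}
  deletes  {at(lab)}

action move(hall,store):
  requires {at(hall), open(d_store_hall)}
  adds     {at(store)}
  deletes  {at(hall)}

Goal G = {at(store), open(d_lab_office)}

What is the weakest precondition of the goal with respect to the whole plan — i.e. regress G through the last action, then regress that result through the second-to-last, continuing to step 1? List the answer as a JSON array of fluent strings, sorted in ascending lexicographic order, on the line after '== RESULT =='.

Work backward from the goal:
  through step 4 (move(hall,store)): drop {at(store)}, keep {open(d_lab_office)}, require {at(hall), open(d_store_hall)}
    → {at(hall), open(d_lab_office), open(d_store_hall)}
  through step 3 (move(lab,hall)): drop {at(hall)}, keep {open(d_lab_office), open(d_store_hall)}, require {at(lab), open(d_hall_lab)}
    → {at(lab), open(d_hall_lab), open(d_lab_office), open(d_store_hall)}
  through step 2 (move(hall,lab)): drop {at(lab)}, keep {open(d_hall_lab), open(d_lab_office), open(d_store_hall)}, require {at(hall), open(d_hall_lab)}
    → {at(hall), open(d_hall_lab), open(d_lab_office), open(d_store_hall)}
  through step 1 (unlock(d_store_hall)): drop {open(d_store_hall)}, keep {at(hall), open(d_hall_lab), open(d_lab_office)}, require {have(k1), locked(d_store_hall)}
    → {at(hall), have(k1), locked(d_store_hall), open(d_hall_lab), open(d_lab_office)}

== RESULT ==
["at(hall)", "have(k1)", "locked(d_store_hall)", "open(d_hall_lab)", "open(d_lab_office)"]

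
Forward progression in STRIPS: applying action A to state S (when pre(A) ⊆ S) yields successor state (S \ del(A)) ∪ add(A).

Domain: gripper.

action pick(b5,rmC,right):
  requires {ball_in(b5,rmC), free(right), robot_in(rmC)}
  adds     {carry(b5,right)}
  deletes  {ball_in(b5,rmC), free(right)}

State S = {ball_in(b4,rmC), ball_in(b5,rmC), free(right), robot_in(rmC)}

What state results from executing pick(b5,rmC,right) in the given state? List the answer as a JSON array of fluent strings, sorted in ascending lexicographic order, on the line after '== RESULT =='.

Compute (S \ del) ∪ add:
  pre ⊆ S: {ball_in(b5,rmC), free(right), robot_in(rmC)} ⊆ S  — applicable
  S \ del = {ball_in(b4,rmC), robot_in(rmC)}
  ∪ add   = {ball_in(b4,rmC), carry(b5,right), robot_in(rmC)}

== RESULT ==
["ball_in(b4,rmC)", "carry(b5,right)", "robot_in(rmC)"]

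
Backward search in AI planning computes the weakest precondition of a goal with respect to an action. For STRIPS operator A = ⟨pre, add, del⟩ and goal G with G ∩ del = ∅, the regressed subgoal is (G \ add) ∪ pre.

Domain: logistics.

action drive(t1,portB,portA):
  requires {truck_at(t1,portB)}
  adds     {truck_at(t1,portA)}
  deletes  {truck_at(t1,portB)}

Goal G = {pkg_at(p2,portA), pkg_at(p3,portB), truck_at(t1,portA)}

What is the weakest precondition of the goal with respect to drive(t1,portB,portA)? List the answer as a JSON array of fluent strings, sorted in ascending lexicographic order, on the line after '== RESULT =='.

Compute (G \ add) ∪ pre:
  G ∩ del = {}  (empty — regression defined)
  G \ add = {pkg_at(p2,portA), pkg_at(p3,portB), truck_at(t1,portA)} \ {truck_at(t1,portA)} = {pkg_at(p2,portA), pkg_at(p3,portB)}
  ∪ pre   = {pkg_at(p2,portA), pkg_at(p3,portB)} ∪ {truck_at(t1,portB)}
          = {pkg_at(p2,portA), pkg_at(p3,portB), truck_at(t1,portB)}

== RESULT ==
["pkg_at(p2,portA)", "pkg_at(p3,portB)", "truck_at(t1,portB)"]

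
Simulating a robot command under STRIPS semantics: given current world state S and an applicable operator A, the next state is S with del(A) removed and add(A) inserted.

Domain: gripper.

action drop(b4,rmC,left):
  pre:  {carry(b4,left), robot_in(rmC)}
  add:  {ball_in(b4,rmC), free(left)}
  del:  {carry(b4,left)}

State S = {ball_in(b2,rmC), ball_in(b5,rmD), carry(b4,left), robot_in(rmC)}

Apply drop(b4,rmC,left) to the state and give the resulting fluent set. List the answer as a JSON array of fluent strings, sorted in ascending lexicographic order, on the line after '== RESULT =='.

Compute (S \ del) ∪ add:
  pre ⊆ S: {carry(b4,left), robot_in(rmC)} ⊆ S  — applicable
  S \ del = {ball_in(b2,rmC), ball_in(b5,rmD), robot_in(rmC)}
  ∪ add   = {ball_in(b2,rmC), ball_in(b4,rmC), ball_in(b5,rmD), free(left), robot_in(rmC)}

== RESULT ==
["ball_in(b2,rmC)", "ball_in(b4,rmC)", "ball_in(b5,rmD)", "free(left)", "robot_in(rmC)"]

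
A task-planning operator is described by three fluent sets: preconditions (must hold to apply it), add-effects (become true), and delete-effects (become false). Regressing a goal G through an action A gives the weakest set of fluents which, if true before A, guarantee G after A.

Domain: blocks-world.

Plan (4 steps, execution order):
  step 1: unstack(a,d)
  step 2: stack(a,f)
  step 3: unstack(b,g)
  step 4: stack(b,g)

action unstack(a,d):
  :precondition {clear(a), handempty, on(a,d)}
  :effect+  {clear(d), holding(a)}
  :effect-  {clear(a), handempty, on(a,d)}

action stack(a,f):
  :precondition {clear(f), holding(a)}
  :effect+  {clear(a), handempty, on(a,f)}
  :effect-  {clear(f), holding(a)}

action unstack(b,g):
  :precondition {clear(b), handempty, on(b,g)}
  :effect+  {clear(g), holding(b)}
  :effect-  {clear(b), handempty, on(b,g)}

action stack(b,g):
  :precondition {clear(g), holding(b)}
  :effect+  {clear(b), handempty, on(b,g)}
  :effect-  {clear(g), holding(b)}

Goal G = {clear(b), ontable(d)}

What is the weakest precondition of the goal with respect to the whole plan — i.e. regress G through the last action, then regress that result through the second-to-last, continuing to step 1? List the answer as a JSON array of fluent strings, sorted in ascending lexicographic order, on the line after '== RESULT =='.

Regress step by step:
  through step 4 (stack(b,g)): drop {clear(b)}, keep {ontable(d)}, require {clear(g), holding(b)}
    → {clear(g), holding(b), ontable(d)}
  through step 3 (unstack(b,g)): drop {clear(g), holding(b)}, keep {ontable(d)}, require {clear(b), handempty, on(b,g)}
    → {clear(b), handempty, on(b,g), ontable(d)}
  through step 2 (stack(a,f)): drop {handempty}, keep {clear(b), on(b,g), ontable(d)}, require {clear(f), holding(a)}
    → {clear(b), clear(f), holding(a), on(b,g), ontable(d)}
  through step 1 (unstack(a,d)): drop {holding(a)}, keep {clear(b), clear(f), on(b,g), ontable(d)}, require {clear(a), handempty, on(a,d)}
    → {clear(a), clear(b), clear(f), handempty, on(a,d), on(b,g), ontable(d)}

== RESULT ==
["clear(a)", "clear(b)", "clear(f)", "handempty", "on(a,d)", "on(b,g)", "ontable(d)"]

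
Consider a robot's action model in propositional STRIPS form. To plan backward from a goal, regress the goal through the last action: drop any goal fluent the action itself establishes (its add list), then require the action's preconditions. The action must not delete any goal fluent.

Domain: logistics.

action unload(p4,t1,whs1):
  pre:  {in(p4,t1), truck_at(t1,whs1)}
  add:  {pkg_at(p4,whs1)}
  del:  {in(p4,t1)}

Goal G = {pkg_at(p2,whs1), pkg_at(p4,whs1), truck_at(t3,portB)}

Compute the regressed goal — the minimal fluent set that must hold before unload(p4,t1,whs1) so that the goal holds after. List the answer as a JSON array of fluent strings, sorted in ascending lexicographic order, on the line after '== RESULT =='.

Compute (G \ add) ∪ pre:
  G ∩ del = {}  (empty — regression defined)
  G \ add = {pkg_at(p2,whs1), pkg_at(p4,whs1), truck_at(t3,portB)} \ {pkg_at(p4,whs1)} = {pkg_at(p2,whs1), truck_at(t3,portB)}
  ∪ pre   = {pkg_at(p2,whs1), truck_at(t3,portB)} ∪ {in(p4,t1), truck_at(t1,whs1)}
          = {in(p4,t1), pkg_at(p2,whs1), truck_at(t1,whs1), truck_at(t3,portB)}

== RESULT ==
["in(p4,t1)", "pkg_at(p2,whs1)", "truck_at(t1,whs1)", "truck_at(t3,portB)"]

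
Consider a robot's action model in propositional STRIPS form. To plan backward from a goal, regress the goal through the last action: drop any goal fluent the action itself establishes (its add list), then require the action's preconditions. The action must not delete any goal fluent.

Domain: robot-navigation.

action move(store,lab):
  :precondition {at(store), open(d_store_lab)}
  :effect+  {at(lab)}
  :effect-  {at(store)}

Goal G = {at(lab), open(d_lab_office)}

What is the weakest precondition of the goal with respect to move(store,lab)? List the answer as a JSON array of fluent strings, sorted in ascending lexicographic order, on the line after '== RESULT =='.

Compute (G \ add) ∪ pre:
  G ∩ del = {}  (empty — regression defined)
  G \ add = {at(lab), open(d_lab_office)} \ {at(lab)} = {open(d_lab_office)}
  ∪ pre   = {open(d_lab_office)} ∪ {at(store), open(d_store_lab)}
          = {at(store), open(d_lab_office), open(d_store_lab)}

== RESULT ==
["at(store)", "open(d_lab_office)", "open(d_store_lab)"]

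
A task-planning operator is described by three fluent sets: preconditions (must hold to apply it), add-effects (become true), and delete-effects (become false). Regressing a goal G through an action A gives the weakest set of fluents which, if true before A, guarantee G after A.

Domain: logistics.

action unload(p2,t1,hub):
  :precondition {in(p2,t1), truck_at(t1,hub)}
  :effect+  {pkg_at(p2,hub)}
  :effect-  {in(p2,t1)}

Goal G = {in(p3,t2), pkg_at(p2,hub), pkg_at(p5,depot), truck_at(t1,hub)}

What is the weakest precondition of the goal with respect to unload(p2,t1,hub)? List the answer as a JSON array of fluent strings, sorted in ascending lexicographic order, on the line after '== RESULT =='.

Regress:
  G ∩ del = {}  (empty — regression defined)
  G \ add = {in(p3,t2), pkg_at(p2,hub), pkg_at(p5,depot), truck_at(t1,hub)} \ {pkg_at(p2,hub)} = {in(p3,t2), pkg_at(p5,depot), truck_at(t1,hub)}
  ∪ pre   = {in(p3,t2), pkg_at(p5,depot), truck_at(t1,hub)} ∪ {in(p2,t1), truck_at(t1,hub)}
          = {in(p2,t1), in(p3,t2), pkg_at(p5,depot), truck_at(t1,hub)}

== RESULT ==
["in(p2,t1)", "in(p3,t2)", "pkg_at(p5,depot)", "truck_at(t1,hub)"]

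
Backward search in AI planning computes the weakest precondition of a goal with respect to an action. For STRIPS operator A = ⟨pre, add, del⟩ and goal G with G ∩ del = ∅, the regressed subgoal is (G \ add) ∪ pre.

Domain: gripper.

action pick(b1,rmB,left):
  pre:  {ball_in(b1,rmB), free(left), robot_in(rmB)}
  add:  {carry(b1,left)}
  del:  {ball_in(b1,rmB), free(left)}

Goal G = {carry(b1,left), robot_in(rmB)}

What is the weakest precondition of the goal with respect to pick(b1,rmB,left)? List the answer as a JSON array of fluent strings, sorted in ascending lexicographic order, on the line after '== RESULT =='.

Compute (G \ add) ∪ pre:
  G ∩ del = {}  (empty — regression defined)
  G \ add = {carry(b1,left), robot_in(rmB)} \ {carry(b1,left)} = {robot_in(rmB)}
  ∪ pre   = {robot_in(rmB)} ∪ {ball_in(b1,rmB), free(left), robot_in(rmB)}
          = {ball_in(b1,rmB), free(left), robot_in(rmB)}

== RESULT ==
["ball_in(b1,rmB)", "free(left)", "robot_in(rmB)"]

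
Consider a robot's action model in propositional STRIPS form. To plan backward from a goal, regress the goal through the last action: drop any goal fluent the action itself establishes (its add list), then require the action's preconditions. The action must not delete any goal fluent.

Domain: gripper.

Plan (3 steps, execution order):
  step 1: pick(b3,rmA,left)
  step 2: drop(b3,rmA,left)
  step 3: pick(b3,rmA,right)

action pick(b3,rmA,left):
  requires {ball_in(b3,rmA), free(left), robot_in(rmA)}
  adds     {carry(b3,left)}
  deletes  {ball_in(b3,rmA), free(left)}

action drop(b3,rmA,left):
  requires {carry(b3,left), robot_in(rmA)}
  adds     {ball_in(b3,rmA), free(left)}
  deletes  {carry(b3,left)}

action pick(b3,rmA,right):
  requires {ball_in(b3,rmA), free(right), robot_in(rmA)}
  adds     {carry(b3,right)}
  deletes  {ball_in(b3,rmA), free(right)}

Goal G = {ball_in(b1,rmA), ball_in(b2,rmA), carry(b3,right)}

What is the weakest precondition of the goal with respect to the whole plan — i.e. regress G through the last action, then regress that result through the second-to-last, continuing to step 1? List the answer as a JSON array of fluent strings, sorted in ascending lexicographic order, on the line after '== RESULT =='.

Work backward from the goal:
  through step 3 (pick(b3,rmA,right)): drop {carry(b3,right)}, keep {ball_in(b1,rmA), ball_in(b2,rmA)}, require {ball_in(b3,rmA), free(right), robot_in(rmA)}
    → {ball_in(b1,rmA), ball_in(b2,rmA), ball_in(b3,rmA), free(right), robot_in(rmA)}
  through step 2 (drop(b3,rmA,left)): drop {ball_in(b3,rmA)}, keep {ball_in(b1,rmA), ball_in(b2,rmA), free(right), robot_in(rmA)}, require {carry(b3,left), robot_in(rmA)}
    → {ball_in(b1,rmA), ball_in(b2,rmA), carry(b3,left), free(right), robot_in(rmA)}
  through step 1 (pick(b3,rmA,left)): drop {carry(b3,left)}, keep {ball_in(b1,rmA), ball_in(b2,rmA), free(right), robot_in(rmA)}, require {ball_in(b3,rmA), free(left), robot_in(rmA)}
    → {ball_in(b1,rmA), ball_in(b2,rmA), ball_in(b3,rmA), free(left), free(right), robot_in(rmA)}

== RESULT ==
["ball_in(b1,rmA)", "ball_in(b2,rmA)", "ball_in(b3,rmA)", "free(left)", "free(right)", "robot_in(rmA)"]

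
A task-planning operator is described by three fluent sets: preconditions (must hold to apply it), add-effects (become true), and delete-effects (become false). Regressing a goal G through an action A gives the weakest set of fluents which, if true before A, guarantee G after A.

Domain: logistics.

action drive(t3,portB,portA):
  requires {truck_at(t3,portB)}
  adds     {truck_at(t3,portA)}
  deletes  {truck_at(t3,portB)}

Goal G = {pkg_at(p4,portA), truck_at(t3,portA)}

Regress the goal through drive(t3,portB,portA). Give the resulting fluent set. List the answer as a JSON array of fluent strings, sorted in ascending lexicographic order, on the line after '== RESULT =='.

Compute (G \ add) ∪ pre:
  G ∩ del = {}  (empty — regression defined)
  G \ add = {pkg_at(p4,portA), truck_at(t3,portA)} \ {truck_at(t3,portA)} = {pkg_at(p4,portA)}
  ∪ pre   = {pkg_at(p4,portA)} ∪ {truck_at(t3,portB)}
          = {pkg_at(p4,portA), truck_at(t3,portB)}

== RESULT ==
["pkg_at(p4,portA)", "truck_at(t3,portB)"]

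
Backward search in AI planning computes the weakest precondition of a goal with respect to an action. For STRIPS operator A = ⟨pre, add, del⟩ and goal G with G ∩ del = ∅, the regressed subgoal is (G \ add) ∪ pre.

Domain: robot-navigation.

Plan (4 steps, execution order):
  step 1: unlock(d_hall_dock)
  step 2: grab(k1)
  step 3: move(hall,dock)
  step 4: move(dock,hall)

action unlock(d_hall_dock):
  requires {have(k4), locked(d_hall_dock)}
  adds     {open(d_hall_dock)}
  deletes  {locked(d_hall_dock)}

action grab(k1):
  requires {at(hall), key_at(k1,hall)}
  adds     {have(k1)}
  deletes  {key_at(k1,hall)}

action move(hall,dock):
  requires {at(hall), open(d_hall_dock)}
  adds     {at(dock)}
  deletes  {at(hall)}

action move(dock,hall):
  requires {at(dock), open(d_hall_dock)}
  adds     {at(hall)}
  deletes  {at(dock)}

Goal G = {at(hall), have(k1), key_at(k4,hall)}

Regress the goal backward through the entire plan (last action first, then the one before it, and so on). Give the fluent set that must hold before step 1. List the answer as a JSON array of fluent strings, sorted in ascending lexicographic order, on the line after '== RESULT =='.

Work backward from the goal:
  through step 4 (move(dock,hall)): drop {at(hall)}, keep {have(k1), key_at(k4,hall)}, require {at(dock), open(d_hall_dock)}
    → {at(dock), have(k1), key_at(k4,hall), open(d_hall_dock)}
  through step 3 (move(hall,dock)): drop {at(dock)}, keep {have(k1), key_at(k4,hall), open(d_hall_dock)}, require {at(hall), open(d_hall_dock)}
    → {at(hall), have(k1), key_at(k4,hall), open(d_hall_dock)}
  through step 2 (grab(k1)): drop {have(k1)}, keep {at(hall), key_at(k4,hall), open(d_hall_dock)}, require {at(hall), key_at(k1,hall)}
    → {at(hall), key_at(k1,hall), key_at(k4,hall), open(d_hall_dock)}
  through step 1 (unlock(d_hall_dock)): drop {open(d_hall_dock)}, keep {at(hall), key_at(k1,hall), key_at(k4,hall)}, require {have(k4), locked(d_hall_dock)}
    → {at(hall), have(k4), key_at(k1,hall), key_at(k4,hall), locked(d_hall_dock)}

== RESULT ==
["at(hall)", "have(k4)", "key_at(k1,hall)", "key_at(k4,hall)", "locked(d_hall_dock)"]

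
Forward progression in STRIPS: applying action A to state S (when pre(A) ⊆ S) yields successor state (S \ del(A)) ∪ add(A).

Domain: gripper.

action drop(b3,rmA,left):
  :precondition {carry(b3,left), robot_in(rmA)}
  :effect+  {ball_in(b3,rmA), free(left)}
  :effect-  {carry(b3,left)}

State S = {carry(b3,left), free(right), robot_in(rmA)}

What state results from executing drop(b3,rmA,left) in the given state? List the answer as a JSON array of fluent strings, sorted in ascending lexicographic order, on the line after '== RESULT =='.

Progress:
  pre ⊆ S: {carry(b3,left), robot_in(rmA)} ⊆ S  — applicable
  S \ del = {free(right), robot_in(rmA)}
  ∪ add   = {ball_in(b3,rmA), free(left), free(right), robot_in(rmA)}

== RESULT ==
["ball_in(b3,rmA)", "free(left)", "free(right)", "robot_in(rmA)"]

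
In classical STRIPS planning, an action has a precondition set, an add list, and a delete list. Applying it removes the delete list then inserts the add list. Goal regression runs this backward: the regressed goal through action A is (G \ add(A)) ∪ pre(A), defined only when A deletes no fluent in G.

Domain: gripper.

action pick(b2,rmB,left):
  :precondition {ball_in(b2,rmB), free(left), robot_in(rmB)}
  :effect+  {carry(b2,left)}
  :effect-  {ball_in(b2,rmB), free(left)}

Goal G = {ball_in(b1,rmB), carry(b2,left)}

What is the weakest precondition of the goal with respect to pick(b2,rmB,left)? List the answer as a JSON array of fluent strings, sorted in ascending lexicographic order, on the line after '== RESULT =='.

Compute (G \ add) ∪ pre:
  G ∩ del = {}  (empty — regression defined)
  G \ add = {ball_in(b1,rmB), carry(b2,left)} \ {carry(b2,left)} = {ball_in(b1,rmB)}
  ∪ pre   = {ball_in(b1,rmB)} ∪ {ball_in(b2,rmB), free(left), robot_in(rmB)}
          = {ball_in(b1,rmB), ball_in(b2,rmB), free(left), robot_in(rmB)}

== RESULT ==
["ball_in(b1,rmB)", "ball_in(b2,rmB)", "free(left)", "robot_in(rmB)"]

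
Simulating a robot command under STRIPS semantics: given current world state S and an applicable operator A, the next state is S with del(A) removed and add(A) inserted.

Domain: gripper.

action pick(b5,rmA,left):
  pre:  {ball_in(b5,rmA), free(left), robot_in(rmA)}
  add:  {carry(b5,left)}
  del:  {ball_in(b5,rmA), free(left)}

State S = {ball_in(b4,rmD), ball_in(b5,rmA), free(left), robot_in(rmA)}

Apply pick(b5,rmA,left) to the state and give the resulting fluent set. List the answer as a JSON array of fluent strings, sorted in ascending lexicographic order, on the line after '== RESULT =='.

Progress:
  pre ⊆ S: {ball_in(b5,rmA), free(left), robot_in(rmA)} ⊆ S  — applicable
  S \ del = {ball_in(b4,rmD), robot_in(rmA)}
  ∪ add   = {ball_in(b4,rmD), carry(b5,left), robot_in(rmA)}

== RESULT ==
["ball_in(b4,rmD)", "carry(b5,left)", "robot_in(rmA)"]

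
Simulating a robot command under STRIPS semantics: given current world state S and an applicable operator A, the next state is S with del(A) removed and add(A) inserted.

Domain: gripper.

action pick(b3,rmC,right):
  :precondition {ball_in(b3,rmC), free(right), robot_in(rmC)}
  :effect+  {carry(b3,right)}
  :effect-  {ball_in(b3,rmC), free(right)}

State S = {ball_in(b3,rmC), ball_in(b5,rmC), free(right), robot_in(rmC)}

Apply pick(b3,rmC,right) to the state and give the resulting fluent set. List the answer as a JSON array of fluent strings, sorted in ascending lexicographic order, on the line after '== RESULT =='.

Progress:
  pre ⊆ S: {ball_in(b3,rmC), free(right), robot_in(rmC)} ⊆ S  — applicable
  S \ del = {ball_in(b5,rmC), robot_in(rmC)}
  ∪ add   = {ball_in(b5,rmC), carry(b3,right), robot_in(rmC)}

== RESULT ==
["ball_in(b5,rmC)", "carry(b3,right)", "robot_in(rmC)"]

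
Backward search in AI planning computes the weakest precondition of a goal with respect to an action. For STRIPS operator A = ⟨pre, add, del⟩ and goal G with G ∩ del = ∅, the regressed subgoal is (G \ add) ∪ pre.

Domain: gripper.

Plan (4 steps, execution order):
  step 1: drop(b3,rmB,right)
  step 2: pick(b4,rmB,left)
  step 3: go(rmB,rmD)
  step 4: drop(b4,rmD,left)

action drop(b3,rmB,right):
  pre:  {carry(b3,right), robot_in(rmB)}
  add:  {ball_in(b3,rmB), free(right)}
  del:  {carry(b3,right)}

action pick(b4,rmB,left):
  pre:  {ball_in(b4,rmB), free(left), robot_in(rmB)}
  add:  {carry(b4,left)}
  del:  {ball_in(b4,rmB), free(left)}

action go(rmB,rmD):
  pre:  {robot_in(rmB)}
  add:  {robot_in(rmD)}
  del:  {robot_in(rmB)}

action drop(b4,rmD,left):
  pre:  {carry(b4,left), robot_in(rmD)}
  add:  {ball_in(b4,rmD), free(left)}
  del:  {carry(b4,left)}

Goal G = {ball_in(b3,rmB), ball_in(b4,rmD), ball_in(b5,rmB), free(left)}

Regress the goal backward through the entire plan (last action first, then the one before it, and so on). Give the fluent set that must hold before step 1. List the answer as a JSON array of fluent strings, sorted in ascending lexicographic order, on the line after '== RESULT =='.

Regress step by step:
  through step 4 (drop(b4,rmD,left)): drop {ball_in(b4,rmD), free(left)}, keep {ball_in(b3,rmB), ball_in(b5,rmB)}, require {carry(b4,left), robot_in(rmD)}
    → {ball_in(b3,rmB), ball_in(b5,rmB), carry(b4,left), robot_in(rmD)}
  through step 3 (go(rmB,rmD)): drop {robot_in(rmD)}, keep {ball_in(b3,rmB), ball_in(b5,rmB), carry(b4,left)}, require {robot_in(rmB)}
    → {ball_in(b3,rmB), ball_in(b5,rmB), carry(b4,left), robot_in(rmB)}
  through step 2 (pick(b4,rmB,left)): drop {carry(b4,left)}, keep {ball_in(b3,rmB), ball_in(b5,rmB), robot_in(rmB)}, require {ball_in(b4,rmB), free(left), robot_in(rmB)}
    → {ball_in(b3,rmB), ball_in(b4,rmB), ball_in(b5,rmB), free(left), robot_in(rmB)}
  through step 1 (drop(b3,rmB,right)): drop {ball_in(b3,rmB)}, keep {ball_in(b4,rmB), ball_in(b5,rmB), free(left), robot_in(rmB)}, require {carry(b3,right), robot_in(rmB)}
    → {ball_in(b4,rmB), ball_in(b5,rmB), carry(b3,right), free(left), robot_in(rmB)}

== RESULT ==
["ball_in(b4,rmB)", "ball_in(b5,rmB)", "carry(b3,right)", "free(left)", "robot_in(rmB)"]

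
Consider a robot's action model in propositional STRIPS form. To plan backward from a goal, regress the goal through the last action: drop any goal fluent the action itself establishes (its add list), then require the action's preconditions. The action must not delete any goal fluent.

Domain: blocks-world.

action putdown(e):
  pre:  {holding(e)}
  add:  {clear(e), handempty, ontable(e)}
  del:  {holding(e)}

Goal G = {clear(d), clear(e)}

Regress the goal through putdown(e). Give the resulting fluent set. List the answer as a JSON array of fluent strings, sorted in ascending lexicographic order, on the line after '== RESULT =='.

Regress:
  G ∩ del = {}  (empty — regression defined)
  G \ add = {clear(d), clear(e)} \ {clear(e), handempty, ontable(e)} = {clear(d)}
  ∪ pre   = {clear(d)} ∪ {holding(e)}
          = {clear(d), holding(e)}

== RESULT ==
["clear(d)", "holding(e)"]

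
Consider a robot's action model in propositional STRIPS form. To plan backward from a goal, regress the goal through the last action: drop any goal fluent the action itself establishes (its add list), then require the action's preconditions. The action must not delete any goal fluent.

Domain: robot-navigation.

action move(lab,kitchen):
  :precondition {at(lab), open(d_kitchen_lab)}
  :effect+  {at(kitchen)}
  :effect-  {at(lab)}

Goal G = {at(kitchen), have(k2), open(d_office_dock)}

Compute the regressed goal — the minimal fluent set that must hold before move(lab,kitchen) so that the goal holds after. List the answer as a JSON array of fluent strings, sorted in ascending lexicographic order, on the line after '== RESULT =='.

Compute (G \ add) ∪ pre:
  G ∩ del = {}  (empty — regression defined)
  G \ add = {at(kitchen), have(k2), open(d_office_dock)} \ {at(kitchen)} = {have(k2), open(d_office_dock)}
  ∪ pre   = {have(k2), open(d_office_dock)} ∪ {at(lab), open(d_kitchen_lab)}
          = {at(lab), have(k2), open(d_kitchen_lab), open(d_office_dock)}

== RESULT ==
["at(lab)", "have(k2)", "open(d_kitchen_lab)", "open(d_office_dock)"]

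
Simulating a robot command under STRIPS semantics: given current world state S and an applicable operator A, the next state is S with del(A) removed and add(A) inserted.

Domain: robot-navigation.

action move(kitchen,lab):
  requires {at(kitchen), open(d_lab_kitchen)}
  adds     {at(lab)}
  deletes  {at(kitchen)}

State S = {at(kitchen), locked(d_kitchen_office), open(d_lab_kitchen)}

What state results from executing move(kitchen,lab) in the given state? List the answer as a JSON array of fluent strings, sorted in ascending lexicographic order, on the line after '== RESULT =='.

Compute (S \ del) ∪ add:
  pre ⊆ S: {at(kitchen), open(d_lab_kitchen)} ⊆ S  — applicable
  S \ del = {locked(d_kitchen_office), open(d_lab_kitchen)}
  ∪ add   = {at(lab), locked(d_kitchen_office), open(d_lab_kitchen)}

== RESULT ==
["at(lab)", "locked(d_kitchen_office)", "open(d_lab_kitchen)"]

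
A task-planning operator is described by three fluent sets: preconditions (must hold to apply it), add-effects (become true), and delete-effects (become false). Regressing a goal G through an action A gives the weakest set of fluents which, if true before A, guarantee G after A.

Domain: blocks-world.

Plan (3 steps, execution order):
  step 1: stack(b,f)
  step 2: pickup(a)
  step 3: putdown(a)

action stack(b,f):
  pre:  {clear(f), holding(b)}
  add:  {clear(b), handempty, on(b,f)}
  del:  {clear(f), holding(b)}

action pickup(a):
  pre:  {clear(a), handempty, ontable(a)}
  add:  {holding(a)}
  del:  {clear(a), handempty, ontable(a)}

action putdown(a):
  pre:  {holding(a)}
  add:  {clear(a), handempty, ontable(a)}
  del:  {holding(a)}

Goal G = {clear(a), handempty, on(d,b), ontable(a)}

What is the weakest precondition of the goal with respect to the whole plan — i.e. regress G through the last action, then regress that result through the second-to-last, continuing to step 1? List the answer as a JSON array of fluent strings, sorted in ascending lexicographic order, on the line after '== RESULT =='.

Work backward from the goal:
  through step 3 (putdown(a)): drop {clear(a), handempty, ontable(a)}, keep {on(d,b)}, require {holding(a)}
    → {holding(a), on(d,b)}
  through step 2 (pickup(a)): drop {holding(a)}, keep {on(d,b)}, require {clear(a), handempty, ontable(a)}
    → {clear(a), handempty, on(d,b), ontable(a)}
  through step 1 (stack(b,f)): drop {handempty}, keep {clear(a), on(d,b), ontable(a)}, require {clear(f), holding(b)}
    → {clear(a), clear(f), holding(b), on(d,b), ontable(a)}

== RESULT ==
["clear(a)", "clear(f)", "holding(b)", "on(d,b)", "ontable(a)"]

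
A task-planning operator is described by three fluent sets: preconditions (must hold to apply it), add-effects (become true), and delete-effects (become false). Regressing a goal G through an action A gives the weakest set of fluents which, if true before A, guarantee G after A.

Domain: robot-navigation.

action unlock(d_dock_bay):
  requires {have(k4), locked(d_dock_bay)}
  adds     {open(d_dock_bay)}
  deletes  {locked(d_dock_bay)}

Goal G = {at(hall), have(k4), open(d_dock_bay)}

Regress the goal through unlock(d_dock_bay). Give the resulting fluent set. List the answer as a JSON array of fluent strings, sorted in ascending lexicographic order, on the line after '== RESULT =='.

Compute (G \ add) ∪ pre:
  G ∩ del = {}  (empty — regression defined)
  G \ add = {at(hall), have(k4), open(d_dock_bay)} \ {open(d_dock_bay)} = {at(hall), have(k4)}
  ∪ pre   = {at(hall), have(k4)} ∪ {have(k4), locked(d_dock_bay)}
          = {at(hall), have(k4), locked(d_dock_bay)}

== RESULT ==
["at(hall)", "have(k4)", "locked(d_dock_bay)"]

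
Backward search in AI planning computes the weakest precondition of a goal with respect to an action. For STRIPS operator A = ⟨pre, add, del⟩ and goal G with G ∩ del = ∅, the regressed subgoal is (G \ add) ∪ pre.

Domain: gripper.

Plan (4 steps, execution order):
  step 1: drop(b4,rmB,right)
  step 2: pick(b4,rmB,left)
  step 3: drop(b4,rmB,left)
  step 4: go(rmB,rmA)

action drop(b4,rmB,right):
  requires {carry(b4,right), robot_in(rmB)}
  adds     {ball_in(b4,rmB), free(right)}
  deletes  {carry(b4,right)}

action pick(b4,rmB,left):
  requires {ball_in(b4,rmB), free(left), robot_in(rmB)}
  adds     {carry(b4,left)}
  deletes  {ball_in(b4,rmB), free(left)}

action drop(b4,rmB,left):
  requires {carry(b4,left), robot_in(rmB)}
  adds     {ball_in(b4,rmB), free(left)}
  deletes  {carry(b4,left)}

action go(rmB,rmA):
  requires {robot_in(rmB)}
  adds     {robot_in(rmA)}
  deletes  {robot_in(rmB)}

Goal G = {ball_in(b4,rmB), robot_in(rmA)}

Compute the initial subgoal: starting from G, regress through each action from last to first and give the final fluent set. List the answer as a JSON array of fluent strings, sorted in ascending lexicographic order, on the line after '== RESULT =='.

Work backward from the goal:
  through step 4 (go(rmB,rmA)): drop {robot_in(rmA)}, keep {ball_in(b4,rmB)}, require {robot_in(rmB)}
    → {ball_in(b4,rmB), robot_in(rmB)}
  through step 3 (drop(b4,rmB,left)): drop {ball_in(b4,rmB)}, keep {robot_in(rmB)}, require {carry(b4,left), robot_in(rmB)}
    → {carry(b4,left), robot_in(rmB)}
  through step 2 (pick(b4,rmB,left)): drop {carry(b4,left)}, keep {robot_in(rmB)}, require {ball_in(b4,rmB), free(left), robot_in(rmB)}
    → {ball_in(b4,rmB), free(left), robot_in(rmB)}
  through step 1 (drop(b4,rmB,right)): drop {ball_in(b4,rmB)}, keep {free(left), robot_in(rmB)}, require {carry(b4,right), robot_in(rmB)}
    → {carry(b4,right), free(left), robot_in(rmB)}

== RESULT ==
["carry(b4,right)", "free(left)", "robot_in(rmB)"]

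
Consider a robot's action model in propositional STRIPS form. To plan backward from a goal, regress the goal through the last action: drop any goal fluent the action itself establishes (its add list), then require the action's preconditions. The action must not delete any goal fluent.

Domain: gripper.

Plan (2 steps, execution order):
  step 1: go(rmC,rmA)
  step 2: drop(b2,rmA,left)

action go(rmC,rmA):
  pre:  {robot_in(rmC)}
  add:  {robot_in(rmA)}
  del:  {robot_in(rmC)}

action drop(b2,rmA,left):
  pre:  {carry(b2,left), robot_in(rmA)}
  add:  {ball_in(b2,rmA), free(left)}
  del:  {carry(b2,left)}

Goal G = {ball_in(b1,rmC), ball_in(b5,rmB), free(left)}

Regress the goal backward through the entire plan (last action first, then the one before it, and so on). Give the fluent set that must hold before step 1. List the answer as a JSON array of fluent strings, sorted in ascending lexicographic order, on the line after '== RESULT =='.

Regress step by step:
  through step 2 (drop(b2,rmA,left)): drop {free(left)}, keep {ball_in(b1,rmC), ball_in(b5,rmB)}, require {carry(b2,left), robot_in(rmA)}
    → {ball_in(b1,rmC), ball_in(b5,rmB), carry(b2,left), robot_in(rmA)}
  through step 1 (go(rmC,rmA)): drop {robot_in(rmA)}, keep {ball_in(b1,rmC), ball_in(b5,rmB), carry(b2,left)}, require {robot_in(rmC)}
    → {ball_in(b1,rmC), ball_in(b5,rmB), carry(b2,left), robot_in(rmC)}

== RESULT ==
["ball_in(b1,rmC)", "ball_in(b5,rmB)", "carry(b2,left)", "robot_in(rmC)"]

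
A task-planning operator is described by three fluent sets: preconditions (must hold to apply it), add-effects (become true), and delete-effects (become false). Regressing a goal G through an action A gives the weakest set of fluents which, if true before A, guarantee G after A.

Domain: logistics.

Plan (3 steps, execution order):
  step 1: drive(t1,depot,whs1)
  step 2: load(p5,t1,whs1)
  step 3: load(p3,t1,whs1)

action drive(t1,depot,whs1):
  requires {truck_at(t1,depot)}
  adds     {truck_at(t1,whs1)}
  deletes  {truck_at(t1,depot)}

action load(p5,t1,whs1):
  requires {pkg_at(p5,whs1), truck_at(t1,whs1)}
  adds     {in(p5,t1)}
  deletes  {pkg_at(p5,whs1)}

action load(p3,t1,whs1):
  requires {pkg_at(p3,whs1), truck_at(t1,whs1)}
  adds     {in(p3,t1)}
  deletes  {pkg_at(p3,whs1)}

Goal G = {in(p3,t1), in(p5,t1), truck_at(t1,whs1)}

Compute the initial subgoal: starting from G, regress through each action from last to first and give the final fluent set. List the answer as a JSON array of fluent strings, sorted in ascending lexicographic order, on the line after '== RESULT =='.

Work backward from the goal:
  through step 3 (load(p3,t1,whs1)): drop {in(p3,t1)}, keep {in(p5,t1), truck_at(t1,whs1)}, require {pkg_at(p3,whs1), truck_at(t1,whs1)}
    → {in(p5,t1), pkg_at(p3,whs1), truck_at(t1,whs1)}
  through step 2 (load(p5,t1,whs1)): drop {in(p5,t1)}, keep {pkg_at(p3,whs1), truck_at(t1,whs1)}, require {pkg_at(p5,whs1), truck_at(t1,whs1)}
    → {pkg_at(p3,whs1), pkg_at(p5,whs1), truck_at(t1,whs1)}
  through step 1 (drive(t1,depot,whs1)): drop {truck_at(t1,whs1)}, keep {pkg_at(p3,whs1), pkg_at(p5,whs1)}, require {truck_at(t1,depot)}
    → {pkg_at(p3,whs1), pkg_at(p5,whs1), truck_at(t1,depot)}

== RESULT ==
["pkg_at(p3,whs1)", "pkg_at(p5,whs1)", "truck_at(t1,depot)"]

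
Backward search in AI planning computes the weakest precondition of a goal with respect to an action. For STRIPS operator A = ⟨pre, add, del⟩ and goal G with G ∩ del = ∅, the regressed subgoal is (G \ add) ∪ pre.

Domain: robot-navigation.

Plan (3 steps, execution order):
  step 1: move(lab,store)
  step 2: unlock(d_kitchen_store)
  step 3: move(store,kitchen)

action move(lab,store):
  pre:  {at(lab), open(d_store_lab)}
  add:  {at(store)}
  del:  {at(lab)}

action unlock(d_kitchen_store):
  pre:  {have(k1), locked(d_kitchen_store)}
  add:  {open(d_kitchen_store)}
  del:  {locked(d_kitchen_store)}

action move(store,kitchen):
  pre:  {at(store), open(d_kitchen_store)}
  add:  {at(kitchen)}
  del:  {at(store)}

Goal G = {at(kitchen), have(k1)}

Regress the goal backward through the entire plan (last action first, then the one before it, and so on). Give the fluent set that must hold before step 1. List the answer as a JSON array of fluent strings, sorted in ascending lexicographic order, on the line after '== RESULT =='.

Work backward from the goal:
  through step 3 (move(store,kitchen)): drop {at(kitchen)}, keep {have(k1)}, require {at(store), open(d_kitchen_store)}
    → {at(store), have(k1), open(d_kitchen_store)}
  through step 2 (unlock(d_kitchen_store)): drop {open(d_kitchen_store)}, keep {at(store), have(k1)}, require {have(k1), locked(d_kitchen_store)}
    → {at(store), have(k1), locked(d_kitchen_store)}
  through step 1 (move(lab,store)): drop {at(store)}, keep {have(k1), locked(d_kitchen_store)}, require {at(lab), open(d_store_lab)}
    → {at(lab), have(k1), locked(d_kitchen_store), open(d_store_lab)}

== RESULT ==
["at(lab)", "have(k1)", "locked(d_kitchen_store)", "open(d_store_lab)"]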